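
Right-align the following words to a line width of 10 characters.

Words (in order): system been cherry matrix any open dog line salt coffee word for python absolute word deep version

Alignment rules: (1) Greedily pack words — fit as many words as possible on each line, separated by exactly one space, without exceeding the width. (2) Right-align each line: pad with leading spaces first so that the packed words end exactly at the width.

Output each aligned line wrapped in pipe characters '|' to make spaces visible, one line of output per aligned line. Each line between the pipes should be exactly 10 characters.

Answer: |    system|
|      been|
|    cherry|
|matrix any|
|  open dog|
| line salt|
|    coffee|
|  word for|
|    python|
|  absolute|
| word deep|
|   version|

Derivation:
Line 1: ['system'] (min_width=6, slack=4)
Line 2: ['been'] (min_width=4, slack=6)
Line 3: ['cherry'] (min_width=6, slack=4)
Line 4: ['matrix', 'any'] (min_width=10, slack=0)
Line 5: ['open', 'dog'] (min_width=8, slack=2)
Line 6: ['line', 'salt'] (min_width=9, slack=1)
Line 7: ['coffee'] (min_width=6, slack=4)
Line 8: ['word', 'for'] (min_width=8, slack=2)
Line 9: ['python'] (min_width=6, slack=4)
Line 10: ['absolute'] (min_width=8, slack=2)
Line 11: ['word', 'deep'] (min_width=9, slack=1)
Line 12: ['version'] (min_width=7, slack=3)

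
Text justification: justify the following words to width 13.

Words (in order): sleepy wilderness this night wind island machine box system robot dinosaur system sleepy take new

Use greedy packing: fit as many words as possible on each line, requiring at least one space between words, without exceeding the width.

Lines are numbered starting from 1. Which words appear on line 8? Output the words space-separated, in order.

Answer: system sleepy

Derivation:
Line 1: ['sleepy'] (min_width=6, slack=7)
Line 2: ['wilderness'] (min_width=10, slack=3)
Line 3: ['this', 'night'] (min_width=10, slack=3)
Line 4: ['wind', 'island'] (min_width=11, slack=2)
Line 5: ['machine', 'box'] (min_width=11, slack=2)
Line 6: ['system', 'robot'] (min_width=12, slack=1)
Line 7: ['dinosaur'] (min_width=8, slack=5)
Line 8: ['system', 'sleepy'] (min_width=13, slack=0)
Line 9: ['take', 'new'] (min_width=8, slack=5)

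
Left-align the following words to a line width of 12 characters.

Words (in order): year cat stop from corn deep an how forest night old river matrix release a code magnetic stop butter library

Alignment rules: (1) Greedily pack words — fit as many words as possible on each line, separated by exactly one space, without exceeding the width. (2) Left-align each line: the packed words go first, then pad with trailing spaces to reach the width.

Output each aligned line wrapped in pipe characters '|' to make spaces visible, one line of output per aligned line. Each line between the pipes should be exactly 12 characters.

Answer: |year cat    |
|stop from   |
|corn deep an|
|how forest  |
|night old   |
|river matrix|
|release a   |
|code        |
|magnetic    |
|stop butter |
|library     |

Derivation:
Line 1: ['year', 'cat'] (min_width=8, slack=4)
Line 2: ['stop', 'from'] (min_width=9, slack=3)
Line 3: ['corn', 'deep', 'an'] (min_width=12, slack=0)
Line 4: ['how', 'forest'] (min_width=10, slack=2)
Line 5: ['night', 'old'] (min_width=9, slack=3)
Line 6: ['river', 'matrix'] (min_width=12, slack=0)
Line 7: ['release', 'a'] (min_width=9, slack=3)
Line 8: ['code'] (min_width=4, slack=8)
Line 9: ['magnetic'] (min_width=8, slack=4)
Line 10: ['stop', 'butter'] (min_width=11, slack=1)
Line 11: ['library'] (min_width=7, slack=5)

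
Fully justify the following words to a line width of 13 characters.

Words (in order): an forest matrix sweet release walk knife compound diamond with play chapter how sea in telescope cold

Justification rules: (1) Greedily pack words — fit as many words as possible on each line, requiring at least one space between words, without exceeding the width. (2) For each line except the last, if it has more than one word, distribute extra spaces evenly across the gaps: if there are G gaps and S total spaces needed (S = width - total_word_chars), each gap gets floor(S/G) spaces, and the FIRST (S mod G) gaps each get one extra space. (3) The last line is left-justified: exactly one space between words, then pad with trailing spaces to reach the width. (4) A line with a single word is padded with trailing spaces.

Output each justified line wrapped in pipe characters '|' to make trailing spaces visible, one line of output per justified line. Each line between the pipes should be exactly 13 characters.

Answer: |an     forest|
|matrix  sweet|
|release  walk|
|knife        |
|compound     |
|diamond  with|
|play  chapter|
|how   sea  in|
|telescope    |
|cold         |

Derivation:
Line 1: ['an', 'forest'] (min_width=9, slack=4)
Line 2: ['matrix', 'sweet'] (min_width=12, slack=1)
Line 3: ['release', 'walk'] (min_width=12, slack=1)
Line 4: ['knife'] (min_width=5, slack=8)
Line 5: ['compound'] (min_width=8, slack=5)
Line 6: ['diamond', 'with'] (min_width=12, slack=1)
Line 7: ['play', 'chapter'] (min_width=12, slack=1)
Line 8: ['how', 'sea', 'in'] (min_width=10, slack=3)
Line 9: ['telescope'] (min_width=9, slack=4)
Line 10: ['cold'] (min_width=4, slack=9)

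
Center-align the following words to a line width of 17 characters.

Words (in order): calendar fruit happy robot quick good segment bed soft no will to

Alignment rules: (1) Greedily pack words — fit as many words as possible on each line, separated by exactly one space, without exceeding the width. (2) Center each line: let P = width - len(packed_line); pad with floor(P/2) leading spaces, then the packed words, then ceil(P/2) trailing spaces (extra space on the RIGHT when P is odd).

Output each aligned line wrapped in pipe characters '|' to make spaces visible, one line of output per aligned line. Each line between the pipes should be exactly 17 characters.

Line 1: ['calendar', 'fruit'] (min_width=14, slack=3)
Line 2: ['happy', 'robot', 'quick'] (min_width=17, slack=0)
Line 3: ['good', 'segment', 'bed'] (min_width=16, slack=1)
Line 4: ['soft', 'no', 'will', 'to'] (min_width=15, slack=2)

Answer: | calendar fruit  |
|happy robot quick|
|good segment bed |
| soft no will to |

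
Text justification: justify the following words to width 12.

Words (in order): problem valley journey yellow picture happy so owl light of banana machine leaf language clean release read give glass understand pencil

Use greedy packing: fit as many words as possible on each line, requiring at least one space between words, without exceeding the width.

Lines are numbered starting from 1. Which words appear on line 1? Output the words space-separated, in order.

Line 1: ['problem'] (min_width=7, slack=5)
Line 2: ['valley'] (min_width=6, slack=6)
Line 3: ['journey'] (min_width=7, slack=5)
Line 4: ['yellow'] (min_width=6, slack=6)
Line 5: ['picture'] (min_width=7, slack=5)
Line 6: ['happy', 'so', 'owl'] (min_width=12, slack=0)
Line 7: ['light', 'of'] (min_width=8, slack=4)
Line 8: ['banana'] (min_width=6, slack=6)
Line 9: ['machine', 'leaf'] (min_width=12, slack=0)
Line 10: ['language'] (min_width=8, slack=4)
Line 11: ['clean'] (min_width=5, slack=7)
Line 12: ['release', 'read'] (min_width=12, slack=0)
Line 13: ['give', 'glass'] (min_width=10, slack=2)
Line 14: ['understand'] (min_width=10, slack=2)
Line 15: ['pencil'] (min_width=6, slack=6)

Answer: problem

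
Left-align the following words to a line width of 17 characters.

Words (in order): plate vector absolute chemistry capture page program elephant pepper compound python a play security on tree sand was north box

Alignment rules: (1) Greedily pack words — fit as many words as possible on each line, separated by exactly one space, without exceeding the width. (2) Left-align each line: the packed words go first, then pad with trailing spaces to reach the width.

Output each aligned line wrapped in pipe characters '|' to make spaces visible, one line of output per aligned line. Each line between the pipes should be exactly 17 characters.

Line 1: ['plate', 'vector'] (min_width=12, slack=5)
Line 2: ['absolute'] (min_width=8, slack=9)
Line 3: ['chemistry', 'capture'] (min_width=17, slack=0)
Line 4: ['page', 'program'] (min_width=12, slack=5)
Line 5: ['elephant', 'pepper'] (min_width=15, slack=2)
Line 6: ['compound', 'python', 'a'] (min_width=17, slack=0)
Line 7: ['play', 'security', 'on'] (min_width=16, slack=1)
Line 8: ['tree', 'sand', 'was'] (min_width=13, slack=4)
Line 9: ['north', 'box'] (min_width=9, slack=8)

Answer: |plate vector     |
|absolute         |
|chemistry capture|
|page program     |
|elephant pepper  |
|compound python a|
|play security on |
|tree sand was    |
|north box        |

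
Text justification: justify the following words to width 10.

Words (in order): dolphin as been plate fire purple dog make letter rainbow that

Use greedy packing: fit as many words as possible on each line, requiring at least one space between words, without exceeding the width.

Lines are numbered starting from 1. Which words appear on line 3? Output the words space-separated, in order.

Answer: fire

Derivation:
Line 1: ['dolphin', 'as'] (min_width=10, slack=0)
Line 2: ['been', 'plate'] (min_width=10, slack=0)
Line 3: ['fire'] (min_width=4, slack=6)
Line 4: ['purple', 'dog'] (min_width=10, slack=0)
Line 5: ['make'] (min_width=4, slack=6)
Line 6: ['letter'] (min_width=6, slack=4)
Line 7: ['rainbow'] (min_width=7, slack=3)
Line 8: ['that'] (min_width=4, slack=6)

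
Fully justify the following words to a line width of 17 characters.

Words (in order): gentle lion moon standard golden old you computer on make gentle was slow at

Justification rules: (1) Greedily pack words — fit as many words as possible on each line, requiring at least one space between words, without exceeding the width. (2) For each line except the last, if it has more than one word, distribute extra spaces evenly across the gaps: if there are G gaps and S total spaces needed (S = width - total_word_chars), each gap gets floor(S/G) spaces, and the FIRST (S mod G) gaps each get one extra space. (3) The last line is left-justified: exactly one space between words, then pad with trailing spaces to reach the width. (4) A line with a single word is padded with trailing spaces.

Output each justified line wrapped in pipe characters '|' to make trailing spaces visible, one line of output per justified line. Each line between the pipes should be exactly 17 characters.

Answer: |gentle  lion moon|
|standard   golden|
|old  you computer|
|on   make  gentle|
|was slow at      |

Derivation:
Line 1: ['gentle', 'lion', 'moon'] (min_width=16, slack=1)
Line 2: ['standard', 'golden'] (min_width=15, slack=2)
Line 3: ['old', 'you', 'computer'] (min_width=16, slack=1)
Line 4: ['on', 'make', 'gentle'] (min_width=14, slack=3)
Line 5: ['was', 'slow', 'at'] (min_width=11, slack=6)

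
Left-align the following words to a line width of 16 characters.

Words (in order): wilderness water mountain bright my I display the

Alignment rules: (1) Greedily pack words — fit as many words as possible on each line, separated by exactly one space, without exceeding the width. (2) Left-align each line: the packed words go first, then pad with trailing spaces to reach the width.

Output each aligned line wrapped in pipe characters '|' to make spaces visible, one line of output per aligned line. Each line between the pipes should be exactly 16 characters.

Answer: |wilderness water|
|mountain bright |
|my I display the|

Derivation:
Line 1: ['wilderness', 'water'] (min_width=16, slack=0)
Line 2: ['mountain', 'bright'] (min_width=15, slack=1)
Line 3: ['my', 'I', 'display', 'the'] (min_width=16, slack=0)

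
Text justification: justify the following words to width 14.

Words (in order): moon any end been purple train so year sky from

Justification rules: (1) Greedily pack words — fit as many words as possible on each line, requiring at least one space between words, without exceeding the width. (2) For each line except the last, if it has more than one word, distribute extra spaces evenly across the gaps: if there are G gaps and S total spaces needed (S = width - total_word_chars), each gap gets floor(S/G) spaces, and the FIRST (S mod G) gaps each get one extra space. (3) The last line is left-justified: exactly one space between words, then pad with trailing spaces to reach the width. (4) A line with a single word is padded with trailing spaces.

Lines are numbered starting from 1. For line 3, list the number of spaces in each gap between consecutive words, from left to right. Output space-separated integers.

Answer: 2 1

Derivation:
Line 1: ['moon', 'any', 'end'] (min_width=12, slack=2)
Line 2: ['been', 'purple'] (min_width=11, slack=3)
Line 3: ['train', 'so', 'year'] (min_width=13, slack=1)
Line 4: ['sky', 'from'] (min_width=8, slack=6)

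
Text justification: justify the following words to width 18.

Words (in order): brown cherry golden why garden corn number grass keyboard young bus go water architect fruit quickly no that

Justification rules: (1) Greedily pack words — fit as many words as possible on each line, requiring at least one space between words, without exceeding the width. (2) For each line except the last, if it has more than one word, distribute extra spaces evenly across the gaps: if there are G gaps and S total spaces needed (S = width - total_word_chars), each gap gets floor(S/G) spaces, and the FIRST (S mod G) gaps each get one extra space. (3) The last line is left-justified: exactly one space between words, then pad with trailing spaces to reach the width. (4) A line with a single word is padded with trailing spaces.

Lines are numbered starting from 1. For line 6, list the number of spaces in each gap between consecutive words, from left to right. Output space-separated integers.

Line 1: ['brown', 'cherry'] (min_width=12, slack=6)
Line 2: ['golden', 'why', 'garden'] (min_width=17, slack=1)
Line 3: ['corn', 'number', 'grass'] (min_width=17, slack=1)
Line 4: ['keyboard', 'young', 'bus'] (min_width=18, slack=0)
Line 5: ['go', 'water', 'architect'] (min_width=18, slack=0)
Line 6: ['fruit', 'quickly', 'no'] (min_width=16, slack=2)
Line 7: ['that'] (min_width=4, slack=14)

Answer: 2 2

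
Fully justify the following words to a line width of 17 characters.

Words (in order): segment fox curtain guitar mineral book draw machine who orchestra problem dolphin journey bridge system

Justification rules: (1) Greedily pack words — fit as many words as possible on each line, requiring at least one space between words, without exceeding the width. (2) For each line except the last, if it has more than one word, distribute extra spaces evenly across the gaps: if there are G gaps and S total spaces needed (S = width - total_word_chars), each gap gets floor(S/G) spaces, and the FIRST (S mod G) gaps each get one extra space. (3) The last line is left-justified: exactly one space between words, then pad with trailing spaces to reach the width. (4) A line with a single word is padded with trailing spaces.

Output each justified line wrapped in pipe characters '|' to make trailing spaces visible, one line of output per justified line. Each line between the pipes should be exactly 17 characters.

Answer: |segment       fox|
|curtain    guitar|
|mineral book draw|
|machine       who|
|orchestra problem|
|dolphin   journey|
|bridge system    |

Derivation:
Line 1: ['segment', 'fox'] (min_width=11, slack=6)
Line 2: ['curtain', 'guitar'] (min_width=14, slack=3)
Line 3: ['mineral', 'book', 'draw'] (min_width=17, slack=0)
Line 4: ['machine', 'who'] (min_width=11, slack=6)
Line 5: ['orchestra', 'problem'] (min_width=17, slack=0)
Line 6: ['dolphin', 'journey'] (min_width=15, slack=2)
Line 7: ['bridge', 'system'] (min_width=13, slack=4)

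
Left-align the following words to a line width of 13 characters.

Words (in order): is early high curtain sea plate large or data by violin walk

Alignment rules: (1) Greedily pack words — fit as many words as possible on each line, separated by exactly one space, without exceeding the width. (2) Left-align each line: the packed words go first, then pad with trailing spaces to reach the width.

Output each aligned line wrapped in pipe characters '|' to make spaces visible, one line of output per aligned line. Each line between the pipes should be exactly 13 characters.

Answer: |is early high|
|curtain sea  |
|plate large  |
|or data by   |
|violin walk  |

Derivation:
Line 1: ['is', 'early', 'high'] (min_width=13, slack=0)
Line 2: ['curtain', 'sea'] (min_width=11, slack=2)
Line 3: ['plate', 'large'] (min_width=11, slack=2)
Line 4: ['or', 'data', 'by'] (min_width=10, slack=3)
Line 5: ['violin', 'walk'] (min_width=11, slack=2)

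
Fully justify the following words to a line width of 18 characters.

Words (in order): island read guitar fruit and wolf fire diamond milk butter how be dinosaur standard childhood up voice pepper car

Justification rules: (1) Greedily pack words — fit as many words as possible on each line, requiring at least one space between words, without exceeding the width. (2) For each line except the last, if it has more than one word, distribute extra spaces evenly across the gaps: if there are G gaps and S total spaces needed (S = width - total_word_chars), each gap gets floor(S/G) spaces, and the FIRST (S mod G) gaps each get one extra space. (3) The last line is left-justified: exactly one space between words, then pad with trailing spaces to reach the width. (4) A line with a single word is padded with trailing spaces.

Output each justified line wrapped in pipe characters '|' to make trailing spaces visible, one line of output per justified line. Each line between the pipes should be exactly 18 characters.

Answer: |island read guitar|
|fruit   and   wolf|
|fire  diamond milk|
|butter    how   be|
|dinosaur  standard|
|childhood up voice|
|pepper car        |

Derivation:
Line 1: ['island', 'read', 'guitar'] (min_width=18, slack=0)
Line 2: ['fruit', 'and', 'wolf'] (min_width=14, slack=4)
Line 3: ['fire', 'diamond', 'milk'] (min_width=17, slack=1)
Line 4: ['butter', 'how', 'be'] (min_width=13, slack=5)
Line 5: ['dinosaur', 'standard'] (min_width=17, slack=1)
Line 6: ['childhood', 'up', 'voice'] (min_width=18, slack=0)
Line 7: ['pepper', 'car'] (min_width=10, slack=8)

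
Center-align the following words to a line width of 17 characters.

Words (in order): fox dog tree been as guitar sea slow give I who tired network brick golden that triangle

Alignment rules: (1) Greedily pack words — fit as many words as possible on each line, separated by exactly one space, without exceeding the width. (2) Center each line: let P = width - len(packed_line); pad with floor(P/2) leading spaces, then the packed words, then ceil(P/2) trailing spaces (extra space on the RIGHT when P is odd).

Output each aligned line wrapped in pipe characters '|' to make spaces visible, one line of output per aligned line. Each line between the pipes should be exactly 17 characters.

Line 1: ['fox', 'dog', 'tree', 'been'] (min_width=17, slack=0)
Line 2: ['as', 'guitar', 'sea'] (min_width=13, slack=4)
Line 3: ['slow', 'give', 'I', 'who'] (min_width=15, slack=2)
Line 4: ['tired', 'network'] (min_width=13, slack=4)
Line 5: ['brick', 'golden', 'that'] (min_width=17, slack=0)
Line 6: ['triangle'] (min_width=8, slack=9)

Answer: |fox dog tree been|
|  as guitar sea  |
| slow give I who |
|  tired network  |
|brick golden that|
|    triangle     |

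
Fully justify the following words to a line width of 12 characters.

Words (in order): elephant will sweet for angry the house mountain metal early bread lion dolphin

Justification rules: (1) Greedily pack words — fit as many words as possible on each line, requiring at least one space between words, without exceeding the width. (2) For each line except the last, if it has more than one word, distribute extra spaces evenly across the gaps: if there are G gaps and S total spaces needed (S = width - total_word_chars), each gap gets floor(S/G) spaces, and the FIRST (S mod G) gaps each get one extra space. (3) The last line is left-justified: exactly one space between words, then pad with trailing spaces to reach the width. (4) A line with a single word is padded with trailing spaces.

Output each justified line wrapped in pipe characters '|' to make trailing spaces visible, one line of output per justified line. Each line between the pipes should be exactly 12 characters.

Line 1: ['elephant'] (min_width=8, slack=4)
Line 2: ['will', 'sweet'] (min_width=10, slack=2)
Line 3: ['for', 'angry'] (min_width=9, slack=3)
Line 4: ['the', 'house'] (min_width=9, slack=3)
Line 5: ['mountain'] (min_width=8, slack=4)
Line 6: ['metal', 'early'] (min_width=11, slack=1)
Line 7: ['bread', 'lion'] (min_width=10, slack=2)
Line 8: ['dolphin'] (min_width=7, slack=5)

Answer: |elephant    |
|will   sweet|
|for    angry|
|the    house|
|mountain    |
|metal  early|
|bread   lion|
|dolphin     |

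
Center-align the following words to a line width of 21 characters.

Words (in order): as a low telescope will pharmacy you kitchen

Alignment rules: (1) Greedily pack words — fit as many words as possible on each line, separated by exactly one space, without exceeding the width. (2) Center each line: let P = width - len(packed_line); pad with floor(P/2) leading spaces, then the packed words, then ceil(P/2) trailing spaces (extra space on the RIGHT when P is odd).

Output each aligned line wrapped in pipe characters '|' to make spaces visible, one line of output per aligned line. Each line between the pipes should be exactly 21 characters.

Answer: | as a low telescope  |
|  will pharmacy you  |
|       kitchen       |

Derivation:
Line 1: ['as', 'a', 'low', 'telescope'] (min_width=18, slack=3)
Line 2: ['will', 'pharmacy', 'you'] (min_width=17, slack=4)
Line 3: ['kitchen'] (min_width=7, slack=14)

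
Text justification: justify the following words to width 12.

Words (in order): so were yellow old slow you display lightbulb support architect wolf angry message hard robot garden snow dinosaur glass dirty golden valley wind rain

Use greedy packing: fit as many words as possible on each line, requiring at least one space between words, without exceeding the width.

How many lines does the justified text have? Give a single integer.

Line 1: ['so', 'were'] (min_width=7, slack=5)
Line 2: ['yellow', 'old'] (min_width=10, slack=2)
Line 3: ['slow', 'you'] (min_width=8, slack=4)
Line 4: ['display'] (min_width=7, slack=5)
Line 5: ['lightbulb'] (min_width=9, slack=3)
Line 6: ['support'] (min_width=7, slack=5)
Line 7: ['architect'] (min_width=9, slack=3)
Line 8: ['wolf', 'angry'] (min_width=10, slack=2)
Line 9: ['message', 'hard'] (min_width=12, slack=0)
Line 10: ['robot', 'garden'] (min_width=12, slack=0)
Line 11: ['snow'] (min_width=4, slack=8)
Line 12: ['dinosaur'] (min_width=8, slack=4)
Line 13: ['glass', 'dirty'] (min_width=11, slack=1)
Line 14: ['golden'] (min_width=6, slack=6)
Line 15: ['valley', 'wind'] (min_width=11, slack=1)
Line 16: ['rain'] (min_width=4, slack=8)
Total lines: 16

Answer: 16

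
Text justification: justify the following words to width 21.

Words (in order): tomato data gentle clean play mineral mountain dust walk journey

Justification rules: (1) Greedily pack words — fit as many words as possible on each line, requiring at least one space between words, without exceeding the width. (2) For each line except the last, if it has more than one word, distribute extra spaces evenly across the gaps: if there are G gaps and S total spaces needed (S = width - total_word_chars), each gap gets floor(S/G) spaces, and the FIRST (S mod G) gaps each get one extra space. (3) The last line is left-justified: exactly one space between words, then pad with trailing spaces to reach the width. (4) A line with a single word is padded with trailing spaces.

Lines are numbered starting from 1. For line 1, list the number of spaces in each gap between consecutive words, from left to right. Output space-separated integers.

Answer: 3 2

Derivation:
Line 1: ['tomato', 'data', 'gentle'] (min_width=18, slack=3)
Line 2: ['clean', 'play', 'mineral'] (min_width=18, slack=3)
Line 3: ['mountain', 'dust', 'walk'] (min_width=18, slack=3)
Line 4: ['journey'] (min_width=7, slack=14)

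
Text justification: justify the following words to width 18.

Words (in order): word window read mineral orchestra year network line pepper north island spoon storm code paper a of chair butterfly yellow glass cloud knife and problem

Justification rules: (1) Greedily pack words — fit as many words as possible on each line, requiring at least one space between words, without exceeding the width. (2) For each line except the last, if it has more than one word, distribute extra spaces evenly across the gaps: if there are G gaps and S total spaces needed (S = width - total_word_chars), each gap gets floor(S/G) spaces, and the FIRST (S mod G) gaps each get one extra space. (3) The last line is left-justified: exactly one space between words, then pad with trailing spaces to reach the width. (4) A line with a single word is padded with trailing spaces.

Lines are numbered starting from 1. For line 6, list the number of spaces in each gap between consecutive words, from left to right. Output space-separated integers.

Line 1: ['word', 'window', 'read'] (min_width=16, slack=2)
Line 2: ['mineral', 'orchestra'] (min_width=17, slack=1)
Line 3: ['year', 'network', 'line'] (min_width=17, slack=1)
Line 4: ['pepper', 'north'] (min_width=12, slack=6)
Line 5: ['island', 'spoon', 'storm'] (min_width=18, slack=0)
Line 6: ['code', 'paper', 'a', 'of'] (min_width=15, slack=3)
Line 7: ['chair', 'butterfly'] (min_width=15, slack=3)
Line 8: ['yellow', 'glass', 'cloud'] (min_width=18, slack=0)
Line 9: ['knife', 'and', 'problem'] (min_width=17, slack=1)

Answer: 2 2 2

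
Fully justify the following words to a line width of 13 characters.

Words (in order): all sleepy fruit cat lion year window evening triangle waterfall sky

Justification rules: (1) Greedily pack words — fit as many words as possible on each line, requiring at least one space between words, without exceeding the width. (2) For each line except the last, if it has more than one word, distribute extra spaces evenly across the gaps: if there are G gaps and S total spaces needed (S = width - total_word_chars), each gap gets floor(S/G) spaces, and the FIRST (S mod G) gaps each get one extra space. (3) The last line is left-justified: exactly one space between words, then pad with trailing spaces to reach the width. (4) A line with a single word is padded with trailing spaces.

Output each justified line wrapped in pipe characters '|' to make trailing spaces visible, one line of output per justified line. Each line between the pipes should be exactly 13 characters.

Answer: |all    sleepy|
|fruit     cat|
|lion     year|
|window       |
|evening      |
|triangle     |
|waterfall sky|

Derivation:
Line 1: ['all', 'sleepy'] (min_width=10, slack=3)
Line 2: ['fruit', 'cat'] (min_width=9, slack=4)
Line 3: ['lion', 'year'] (min_width=9, slack=4)
Line 4: ['window'] (min_width=6, slack=7)
Line 5: ['evening'] (min_width=7, slack=6)
Line 6: ['triangle'] (min_width=8, slack=5)
Line 7: ['waterfall', 'sky'] (min_width=13, slack=0)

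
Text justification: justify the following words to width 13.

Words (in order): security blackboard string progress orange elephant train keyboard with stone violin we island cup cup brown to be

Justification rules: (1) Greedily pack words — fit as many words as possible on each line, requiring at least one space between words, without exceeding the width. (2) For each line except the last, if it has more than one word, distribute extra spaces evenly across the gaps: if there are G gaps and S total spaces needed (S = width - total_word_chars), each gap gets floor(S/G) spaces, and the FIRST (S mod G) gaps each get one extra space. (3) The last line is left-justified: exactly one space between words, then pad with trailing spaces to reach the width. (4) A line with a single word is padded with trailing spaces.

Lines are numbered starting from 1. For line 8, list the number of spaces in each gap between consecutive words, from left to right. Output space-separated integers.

Answer: 1

Derivation:
Line 1: ['security'] (min_width=8, slack=5)
Line 2: ['blackboard'] (min_width=10, slack=3)
Line 3: ['string'] (min_width=6, slack=7)
Line 4: ['progress'] (min_width=8, slack=5)
Line 5: ['orange'] (min_width=6, slack=7)
Line 6: ['elephant'] (min_width=8, slack=5)
Line 7: ['train'] (min_width=5, slack=8)
Line 8: ['keyboard', 'with'] (min_width=13, slack=0)
Line 9: ['stone', 'violin'] (min_width=12, slack=1)
Line 10: ['we', 'island', 'cup'] (min_width=13, slack=0)
Line 11: ['cup', 'brown', 'to'] (min_width=12, slack=1)
Line 12: ['be'] (min_width=2, slack=11)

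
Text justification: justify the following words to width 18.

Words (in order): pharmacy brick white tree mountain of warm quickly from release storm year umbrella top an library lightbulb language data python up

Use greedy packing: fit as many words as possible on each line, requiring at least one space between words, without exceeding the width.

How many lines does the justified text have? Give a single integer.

Answer: 9

Derivation:
Line 1: ['pharmacy', 'brick'] (min_width=14, slack=4)
Line 2: ['white', 'tree'] (min_width=10, slack=8)
Line 3: ['mountain', 'of', 'warm'] (min_width=16, slack=2)
Line 4: ['quickly', 'from'] (min_width=12, slack=6)
Line 5: ['release', 'storm', 'year'] (min_width=18, slack=0)
Line 6: ['umbrella', 'top', 'an'] (min_width=15, slack=3)
Line 7: ['library', 'lightbulb'] (min_width=17, slack=1)
Line 8: ['language', 'data'] (min_width=13, slack=5)
Line 9: ['python', 'up'] (min_width=9, slack=9)
Total lines: 9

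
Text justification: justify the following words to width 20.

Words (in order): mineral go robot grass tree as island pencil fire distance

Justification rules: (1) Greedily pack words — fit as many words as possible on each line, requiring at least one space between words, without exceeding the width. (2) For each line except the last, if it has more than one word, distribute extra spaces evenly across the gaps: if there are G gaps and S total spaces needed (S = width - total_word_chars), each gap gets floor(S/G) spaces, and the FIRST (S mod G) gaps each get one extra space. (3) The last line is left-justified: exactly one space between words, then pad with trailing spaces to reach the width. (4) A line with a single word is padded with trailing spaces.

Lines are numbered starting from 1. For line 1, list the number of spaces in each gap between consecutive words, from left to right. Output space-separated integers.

Answer: 3 3

Derivation:
Line 1: ['mineral', 'go', 'robot'] (min_width=16, slack=4)
Line 2: ['grass', 'tree', 'as', 'island'] (min_width=20, slack=0)
Line 3: ['pencil', 'fire', 'distance'] (min_width=20, slack=0)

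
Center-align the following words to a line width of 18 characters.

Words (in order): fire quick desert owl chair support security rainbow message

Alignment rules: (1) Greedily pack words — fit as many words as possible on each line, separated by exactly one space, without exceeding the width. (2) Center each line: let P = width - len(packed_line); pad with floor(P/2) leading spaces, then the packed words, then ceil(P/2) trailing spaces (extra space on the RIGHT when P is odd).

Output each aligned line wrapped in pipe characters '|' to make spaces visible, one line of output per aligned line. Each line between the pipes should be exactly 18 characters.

Answer: |fire quick desert |
|owl chair support |
| security rainbow |
|     message      |

Derivation:
Line 1: ['fire', 'quick', 'desert'] (min_width=17, slack=1)
Line 2: ['owl', 'chair', 'support'] (min_width=17, slack=1)
Line 3: ['security', 'rainbow'] (min_width=16, slack=2)
Line 4: ['message'] (min_width=7, slack=11)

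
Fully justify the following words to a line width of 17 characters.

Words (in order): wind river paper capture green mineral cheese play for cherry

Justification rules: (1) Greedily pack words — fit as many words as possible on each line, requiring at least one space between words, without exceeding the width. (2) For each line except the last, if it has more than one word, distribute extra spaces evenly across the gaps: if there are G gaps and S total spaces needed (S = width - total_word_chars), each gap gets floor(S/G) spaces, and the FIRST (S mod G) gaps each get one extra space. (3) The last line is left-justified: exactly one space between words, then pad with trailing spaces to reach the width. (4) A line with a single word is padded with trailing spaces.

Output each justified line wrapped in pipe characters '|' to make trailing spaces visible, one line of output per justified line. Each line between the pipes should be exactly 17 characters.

Answer: |wind  river paper|
|capture     green|
|mineral    cheese|
|play for cherry  |

Derivation:
Line 1: ['wind', 'river', 'paper'] (min_width=16, slack=1)
Line 2: ['capture', 'green'] (min_width=13, slack=4)
Line 3: ['mineral', 'cheese'] (min_width=14, slack=3)
Line 4: ['play', 'for', 'cherry'] (min_width=15, slack=2)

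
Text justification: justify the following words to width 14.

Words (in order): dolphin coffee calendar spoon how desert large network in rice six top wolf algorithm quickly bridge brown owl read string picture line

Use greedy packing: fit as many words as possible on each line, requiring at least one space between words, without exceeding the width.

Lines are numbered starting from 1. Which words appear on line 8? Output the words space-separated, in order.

Answer: quickly bridge

Derivation:
Line 1: ['dolphin', 'coffee'] (min_width=14, slack=0)
Line 2: ['calendar', 'spoon'] (min_width=14, slack=0)
Line 3: ['how', 'desert'] (min_width=10, slack=4)
Line 4: ['large', 'network'] (min_width=13, slack=1)
Line 5: ['in', 'rice', 'six'] (min_width=11, slack=3)
Line 6: ['top', 'wolf'] (min_width=8, slack=6)
Line 7: ['algorithm'] (min_width=9, slack=5)
Line 8: ['quickly', 'bridge'] (min_width=14, slack=0)
Line 9: ['brown', 'owl', 'read'] (min_width=14, slack=0)
Line 10: ['string', 'picture'] (min_width=14, slack=0)
Line 11: ['line'] (min_width=4, slack=10)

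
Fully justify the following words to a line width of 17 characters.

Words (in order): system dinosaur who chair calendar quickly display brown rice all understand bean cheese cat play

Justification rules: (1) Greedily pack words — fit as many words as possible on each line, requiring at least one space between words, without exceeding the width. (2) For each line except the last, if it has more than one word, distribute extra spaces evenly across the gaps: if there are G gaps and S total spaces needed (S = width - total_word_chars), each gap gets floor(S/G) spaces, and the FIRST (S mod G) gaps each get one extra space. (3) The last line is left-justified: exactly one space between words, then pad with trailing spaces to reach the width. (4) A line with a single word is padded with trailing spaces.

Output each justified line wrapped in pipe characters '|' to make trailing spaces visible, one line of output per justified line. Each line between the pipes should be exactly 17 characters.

Line 1: ['system', 'dinosaur'] (min_width=15, slack=2)
Line 2: ['who', 'chair'] (min_width=9, slack=8)
Line 3: ['calendar', 'quickly'] (min_width=16, slack=1)
Line 4: ['display', 'brown'] (min_width=13, slack=4)
Line 5: ['rice', 'all'] (min_width=8, slack=9)
Line 6: ['understand', 'bean'] (min_width=15, slack=2)
Line 7: ['cheese', 'cat', 'play'] (min_width=15, slack=2)

Answer: |system   dinosaur|
|who         chair|
|calendar  quickly|
|display     brown|
|rice          all|
|understand   bean|
|cheese cat play  |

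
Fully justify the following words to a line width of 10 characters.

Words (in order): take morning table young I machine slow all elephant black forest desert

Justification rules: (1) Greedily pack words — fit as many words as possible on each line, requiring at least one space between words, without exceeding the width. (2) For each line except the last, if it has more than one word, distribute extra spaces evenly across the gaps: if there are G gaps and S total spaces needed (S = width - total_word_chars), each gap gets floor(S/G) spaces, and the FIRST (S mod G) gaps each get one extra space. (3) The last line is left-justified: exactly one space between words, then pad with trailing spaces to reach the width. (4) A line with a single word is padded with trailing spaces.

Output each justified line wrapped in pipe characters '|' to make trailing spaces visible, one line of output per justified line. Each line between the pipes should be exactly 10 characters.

Answer: |take      |
|morning   |
|table     |
|young    I|
|machine   |
|slow   all|
|elephant  |
|black     |
|forest    |
|desert    |

Derivation:
Line 1: ['take'] (min_width=4, slack=6)
Line 2: ['morning'] (min_width=7, slack=3)
Line 3: ['table'] (min_width=5, slack=5)
Line 4: ['young', 'I'] (min_width=7, slack=3)
Line 5: ['machine'] (min_width=7, slack=3)
Line 6: ['slow', 'all'] (min_width=8, slack=2)
Line 7: ['elephant'] (min_width=8, slack=2)
Line 8: ['black'] (min_width=5, slack=5)
Line 9: ['forest'] (min_width=6, slack=4)
Line 10: ['desert'] (min_width=6, slack=4)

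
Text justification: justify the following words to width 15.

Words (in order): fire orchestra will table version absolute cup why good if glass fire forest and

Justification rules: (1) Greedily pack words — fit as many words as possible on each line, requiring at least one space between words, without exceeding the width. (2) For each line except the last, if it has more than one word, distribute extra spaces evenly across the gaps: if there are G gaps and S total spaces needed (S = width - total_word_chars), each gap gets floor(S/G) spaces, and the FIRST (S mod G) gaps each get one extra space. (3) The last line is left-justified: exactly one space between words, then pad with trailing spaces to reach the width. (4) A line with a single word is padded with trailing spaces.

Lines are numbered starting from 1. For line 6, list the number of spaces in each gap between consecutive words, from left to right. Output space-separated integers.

Answer: 6

Derivation:
Line 1: ['fire', 'orchestra'] (min_width=14, slack=1)
Line 2: ['will', 'table'] (min_width=10, slack=5)
Line 3: ['version'] (min_width=7, slack=8)
Line 4: ['absolute', 'cup'] (min_width=12, slack=3)
Line 5: ['why', 'good', 'if'] (min_width=11, slack=4)
Line 6: ['glass', 'fire'] (min_width=10, slack=5)
Line 7: ['forest', 'and'] (min_width=10, slack=5)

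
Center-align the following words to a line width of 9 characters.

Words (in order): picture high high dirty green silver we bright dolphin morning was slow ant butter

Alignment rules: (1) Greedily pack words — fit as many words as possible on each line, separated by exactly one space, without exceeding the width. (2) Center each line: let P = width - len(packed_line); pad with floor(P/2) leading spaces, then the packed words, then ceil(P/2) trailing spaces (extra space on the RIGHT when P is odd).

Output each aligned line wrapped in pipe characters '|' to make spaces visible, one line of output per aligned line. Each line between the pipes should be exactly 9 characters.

Line 1: ['picture'] (min_width=7, slack=2)
Line 2: ['high', 'high'] (min_width=9, slack=0)
Line 3: ['dirty'] (min_width=5, slack=4)
Line 4: ['green'] (min_width=5, slack=4)
Line 5: ['silver', 'we'] (min_width=9, slack=0)
Line 6: ['bright'] (min_width=6, slack=3)
Line 7: ['dolphin'] (min_width=7, slack=2)
Line 8: ['morning'] (min_width=7, slack=2)
Line 9: ['was', 'slow'] (min_width=8, slack=1)
Line 10: ['ant'] (min_width=3, slack=6)
Line 11: ['butter'] (min_width=6, slack=3)

Answer: | picture |
|high high|
|  dirty  |
|  green  |
|silver we|
| bright  |
| dolphin |
| morning |
|was slow |
|   ant   |
| butter  |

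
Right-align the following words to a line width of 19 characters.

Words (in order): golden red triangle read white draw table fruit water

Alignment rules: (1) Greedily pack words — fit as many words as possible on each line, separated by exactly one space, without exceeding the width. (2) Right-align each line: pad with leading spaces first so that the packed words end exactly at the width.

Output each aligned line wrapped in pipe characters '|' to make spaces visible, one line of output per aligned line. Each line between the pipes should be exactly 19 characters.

Line 1: ['golden', 'red', 'triangle'] (min_width=19, slack=0)
Line 2: ['read', 'white', 'draw'] (min_width=15, slack=4)
Line 3: ['table', 'fruit', 'water'] (min_width=17, slack=2)

Answer: |golden red triangle|
|    read white draw|
|  table fruit water|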